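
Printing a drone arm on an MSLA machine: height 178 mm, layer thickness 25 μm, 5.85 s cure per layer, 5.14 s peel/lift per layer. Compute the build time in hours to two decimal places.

Layers = ⌈178/0.025⌉ = 7120.
Each layer takes: 5.85 + 5.14 → 10.99 s.
Total = 7120 × 10.99 = 78248.8 s = 21.74 hours.

21.74 hours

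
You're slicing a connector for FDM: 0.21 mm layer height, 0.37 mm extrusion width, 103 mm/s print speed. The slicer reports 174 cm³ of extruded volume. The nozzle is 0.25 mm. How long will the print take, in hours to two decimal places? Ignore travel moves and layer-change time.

Line area = 0.21 × 0.37, so 0.0777 mm².
Path length: 174000 mm³ / 0.0777 mm² → 2239382.2 mm.
Print-move time = 2239382.2 / 103 = 21741.6 s.
Converting: 21741.6 s = 6.04 hours.

6.04 hours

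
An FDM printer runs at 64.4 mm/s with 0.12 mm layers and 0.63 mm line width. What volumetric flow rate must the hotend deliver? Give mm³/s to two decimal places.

A = 0.12 × 0.63, so 0.0756 mm².
Volumetric flow = 64.4 × 0.0756 = 4.87 mm³/s.

4.87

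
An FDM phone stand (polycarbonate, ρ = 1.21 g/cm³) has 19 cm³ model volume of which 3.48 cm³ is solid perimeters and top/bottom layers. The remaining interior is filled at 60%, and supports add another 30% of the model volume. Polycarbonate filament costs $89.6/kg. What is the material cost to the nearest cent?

$2.00

Infill region: 19 − 3.48 → 15.52 cm³.
Infill volume = 0.60 × 15.52 = 9.312 cm³.
Support = 0.30 × 19 = 5.7 cm³.
Total extruded: 3.48 + 9.312 + 5.7 → 18.492 cm³.
Mass = 18.492 × 1.21, so 22.37532 g.
At $89.6/kg: 22.37532/1000 × 89.6 = $2.00.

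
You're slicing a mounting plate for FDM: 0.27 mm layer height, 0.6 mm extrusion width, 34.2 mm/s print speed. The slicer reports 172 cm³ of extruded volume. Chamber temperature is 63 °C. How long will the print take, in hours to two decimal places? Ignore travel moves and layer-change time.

Extrusion cross-section = 0.27 × 0.6 = 0.162 mm².
Toolpath length = 172 cm³ / 0.162 mm² = 172000 / 0.162 = 1061728.4 mm.
Print-move time = 1061728.4 / 34.2 = 31044.7 s.
Converting: 31044.7 s = 8.62 hours.

8.62 hours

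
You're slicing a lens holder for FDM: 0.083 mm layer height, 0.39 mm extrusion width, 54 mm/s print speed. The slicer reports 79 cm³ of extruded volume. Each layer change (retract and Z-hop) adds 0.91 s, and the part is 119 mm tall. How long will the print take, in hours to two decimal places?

Extrusion cross-section: 0.083 × 0.39 → 0.03237 mm².
Path length: 79000 mm³ / 0.03237 mm² → 2440531.4 mm.
Extrusion time = 2440531.4 / 54, so 45195 s.
Number of layers: 119 / 0.083 → 1434 (rounded up).
Non-print overhead = 1434 × 0.91 = 1304.94 s.
Total = 45195 + 1304.94 = 46499.94 s = 12.92 hours.

12.92 hours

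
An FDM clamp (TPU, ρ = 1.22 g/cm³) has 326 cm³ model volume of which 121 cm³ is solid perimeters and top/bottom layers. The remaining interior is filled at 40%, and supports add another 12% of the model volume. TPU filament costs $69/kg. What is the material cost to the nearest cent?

Volume inside the shell = 326 − 121 = 205 cm³.
Infill volume: 0.40 × 205 → 82 cm³.
Support: 0.12 × 326 → 39.12 cm³.
Total extruded = 121 + 82 + 39.12, so 242.12 cm³.
Mass = 242.12 × 1.22, so 295.3864 g.
At $69/kg: 295.3864/1000 × 69 = $20.38.

$20.38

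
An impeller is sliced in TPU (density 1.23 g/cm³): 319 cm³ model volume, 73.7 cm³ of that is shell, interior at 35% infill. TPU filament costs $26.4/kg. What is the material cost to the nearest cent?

$5.18

Volume inside the shell = 319 − 73.7 = 245.3 cm³.
Infill deposited = 0.35 × 245.3 = 85.855 cm³.
Deposited volume = 73.7 + 85.855, so 159.555 cm³.
Mass: 159.555 × 1.23 → 196.25265 g.
At $26.4/kg: 196.25265/1000 × 26.4 = $5.18.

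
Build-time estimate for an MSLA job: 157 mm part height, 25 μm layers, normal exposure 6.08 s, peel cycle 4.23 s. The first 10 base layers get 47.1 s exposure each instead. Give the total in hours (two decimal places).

18.10 hours

Layer count = ceil(157 / 0.025) = 6280.
Burn-in layers: 10 × (47.1 + 4.23) → 513.3 s.
Regular layers = 6270 × (6.08 + 4.23), so 64643.7 s.
Sum: 513.3 + 64643.7 = 65157 s → 18.10 hours.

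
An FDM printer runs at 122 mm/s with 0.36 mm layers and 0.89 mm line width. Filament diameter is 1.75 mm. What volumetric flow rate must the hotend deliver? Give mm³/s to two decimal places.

39.09

A = 0.36 × 0.89 = 0.3204 mm².
Q = v·A = 122 × 0.3204 = 39.09 mm³/s.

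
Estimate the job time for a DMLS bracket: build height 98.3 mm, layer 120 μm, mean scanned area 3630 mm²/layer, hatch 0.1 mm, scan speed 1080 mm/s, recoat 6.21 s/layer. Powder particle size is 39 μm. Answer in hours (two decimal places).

Number of layers: 98.3 / 0.12 → 820 (rounded up).
Scan path per layer = 3630 / 0.1 = 36300 mm.
Scan time per layer = 36300 / 1080 = 33.6111 s.
Time per layer = 33.6111 + 6.21, so 39.8211 s.
Total: 820 × 39.8211 s = 32653.302 s → 9.07 hours.

9.07 hours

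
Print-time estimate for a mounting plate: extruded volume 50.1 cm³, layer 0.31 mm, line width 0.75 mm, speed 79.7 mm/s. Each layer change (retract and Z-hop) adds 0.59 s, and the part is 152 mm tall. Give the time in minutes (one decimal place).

Line area = 0.31 × 0.75, so 0.2325 mm².
Total extruded path = 50100/0.2325 = 215483.9 mm.
Print-move time = 215483.9 / 79.7, so 2703.7 s.
Layers = ⌈152/0.31⌉ = 491.
Layer-change overhead: 491 × 0.59 → 289.69 s.
Total = 2703.7 + 289.69 = 2993.39 s = 49.9 minutes.

49.9 minutes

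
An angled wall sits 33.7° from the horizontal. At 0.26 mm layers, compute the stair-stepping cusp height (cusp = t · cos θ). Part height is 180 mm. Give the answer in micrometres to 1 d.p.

Cusp = layer height × cos(33.7°) = 0.26 × 0.8320 = 0.21632 mm = 216.3 μm.

216.3 μm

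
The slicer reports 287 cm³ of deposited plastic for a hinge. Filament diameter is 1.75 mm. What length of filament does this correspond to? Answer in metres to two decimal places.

119.32 m

Cross-section of 1.75 mm filament: π·(1.75/2)² = 2.4053 mm².
Length = 287 cm³ / 2.4053 mm² = 287000 / 2.4053 = 119319.84 mm = 119.32 m.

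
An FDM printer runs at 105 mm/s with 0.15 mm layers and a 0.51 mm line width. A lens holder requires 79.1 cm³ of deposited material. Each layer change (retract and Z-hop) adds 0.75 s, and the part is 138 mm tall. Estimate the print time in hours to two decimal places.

2.93 hours

Extrusion cross-section = 0.15 × 0.51, so 0.0765 mm².
Path length: 79100 mm³ / 0.0765 mm² → 1033986.9 mm.
Extrusion time = 1033986.9 / 105, so 9847.5 s.
Layers = ⌈138/0.15⌉ = 920.
Z-hop total = 920 × 0.75, so 690 s.
Altogether 9847.5 + 690 = 10537.5 s, i.e. 2.93 hours.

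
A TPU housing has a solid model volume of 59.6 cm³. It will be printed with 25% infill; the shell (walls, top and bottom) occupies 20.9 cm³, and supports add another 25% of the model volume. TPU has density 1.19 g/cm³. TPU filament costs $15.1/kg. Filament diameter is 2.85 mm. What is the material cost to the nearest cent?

Volume inside the shell = 59.6 − 20.9, so 38.7 cm³.
Deposited infill: 0.25 × 38.7 → 9.675 cm³.
Support = 0.25 × 59.6 = 14.9 cm³.
Total extruded = 20.9 + 9.675 + 14.9 = 45.475 cm³.
Mass = 45.475 × 1.19, so 54.11525 g.
Cost = 54.11525 g / 1000 × $15.1/kg = $0.82.

$0.82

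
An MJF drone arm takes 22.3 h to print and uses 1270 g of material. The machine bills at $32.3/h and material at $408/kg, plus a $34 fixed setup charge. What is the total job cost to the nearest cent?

$1272.45

Machine-time cost = 32.3 × 22.3, so $720.29.
Material cost: 408 × 1270/1000 → $518.16.
Total = 720.29 + 518.16 + 34 = $1272.45.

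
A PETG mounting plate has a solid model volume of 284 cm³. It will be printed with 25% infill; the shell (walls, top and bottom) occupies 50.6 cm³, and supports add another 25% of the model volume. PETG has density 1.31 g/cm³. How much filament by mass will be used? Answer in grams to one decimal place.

Interior volume: 284 − 50.6 → 233.4 cm³.
Deposited infill = 0.25 × 233.4 = 58.35 cm³.
Support: 0.25 × 284 → 71 cm³.
Deposited volume = 50.6 + 58.35 + 71 = 179.95 cm³.
Mass: 179.95 × 1.31 → 235.7345 g.

235.7 g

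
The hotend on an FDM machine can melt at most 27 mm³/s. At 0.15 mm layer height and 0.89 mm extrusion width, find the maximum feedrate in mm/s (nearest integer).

202 mm/s

Bead cross-section = 0.15 × 0.89, so 0.1335 mm².
Max speed = 27 / 0.1335 = 202.25 ≈ 202 mm/s.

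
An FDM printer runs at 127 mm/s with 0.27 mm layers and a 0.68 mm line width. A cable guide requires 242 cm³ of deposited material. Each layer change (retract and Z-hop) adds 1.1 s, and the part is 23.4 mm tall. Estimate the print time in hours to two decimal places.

Extrusion cross-section = 0.27 × 0.68, so 0.1836 mm².
Path length: 242000 mm³ / 0.1836 mm² → 1318082.8 mm.
Print-move time: 1318082.8 / 127 → 10378.6 s.
Number of layers: 23.4 / 0.27 → 87 (rounded up).
Z-hop total = 87 × 1.1, so 95.7 s.
Total = 10378.6 + 95.7 = 10474.3 s = 2.91 hours.

2.91 hours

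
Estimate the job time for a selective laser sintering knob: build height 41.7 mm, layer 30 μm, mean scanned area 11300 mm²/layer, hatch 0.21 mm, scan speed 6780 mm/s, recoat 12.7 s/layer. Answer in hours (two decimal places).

7.97 hours

Number of layers: 41.7 / 0.03 → 1390 (rounded up).
Scan path per layer: 11300 / 0.21 → 53809.5 mm.
Scan time per layer = 53809.5 / 6780 = 7.9365 s.
Per-layer time = 7.9365 + 12.7 = 20.6365 s.
1390 layers × 20.6365 s/layer = 28684.735 s, i.e. 7.97 hours.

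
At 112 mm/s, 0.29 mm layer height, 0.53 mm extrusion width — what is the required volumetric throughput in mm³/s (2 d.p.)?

Bead cross-section = 0.29 × 0.53, so 0.1537 mm².
Volumetric flow = 112 × 0.1537 = 17.21 mm³/s.

17.21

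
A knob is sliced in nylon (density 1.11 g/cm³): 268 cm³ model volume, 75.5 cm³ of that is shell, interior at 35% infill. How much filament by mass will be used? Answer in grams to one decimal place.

158.6 g

Interior volume = 268 − 75.5 = 192.5 cm³.
Infill deposited = 0.35 × 192.5, so 67.375 cm³.
Deposited volume: 75.5 + 67.375 → 142.875 cm³.
Mass: 142.875 × 1.11 → 158.59125 g.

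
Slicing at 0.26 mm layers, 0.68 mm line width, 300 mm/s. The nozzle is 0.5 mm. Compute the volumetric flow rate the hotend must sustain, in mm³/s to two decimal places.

53.04

Extrusion cross-section = 0.26 × 0.68, so 0.1768 mm².
Q = v·A = 300 × 0.1768 = 53.04 mm³/s.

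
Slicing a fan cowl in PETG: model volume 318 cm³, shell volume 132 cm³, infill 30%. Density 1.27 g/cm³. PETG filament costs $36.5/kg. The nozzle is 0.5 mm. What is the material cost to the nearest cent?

Infill region = 318 − 132, so 186 cm³.
Infill volume = 0.30 × 186 = 55.8 cm³.
Total extruded = 132 + 55.8, so 187.8 cm³.
Mass = 187.8 × 1.27, so 238.506 g.
Cost = 238.506 g / 1000 × $36.5/kg = $8.71.

$8.71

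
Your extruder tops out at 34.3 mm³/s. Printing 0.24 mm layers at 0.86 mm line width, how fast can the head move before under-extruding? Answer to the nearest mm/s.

Extrusion cross-section = 0.24 × 0.86, so 0.2064 mm².
Max speed = 34.3 / 0.2064 = 166.18 ≈ 166 mm/s.

166 mm/s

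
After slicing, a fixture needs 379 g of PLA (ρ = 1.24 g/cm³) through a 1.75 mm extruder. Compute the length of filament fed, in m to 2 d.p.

Volume = 379 g / 1.24 g·cm⁻³ = 305.6452 cm³ = 305645.2 mm³.
Filament cross-section = π × (1.75/2)² = 2.4053 mm².
L = V/A = 305645.2/2.4053 = 127071.55 mm → 127.07 m.

127.07 m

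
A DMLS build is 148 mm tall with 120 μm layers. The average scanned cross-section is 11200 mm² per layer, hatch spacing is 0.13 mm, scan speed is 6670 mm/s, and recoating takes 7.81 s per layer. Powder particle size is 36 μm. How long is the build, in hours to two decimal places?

7.10 hours

Layer count = ceil(148 / 0.12) = 1234.
Scan path per layer = 11200 / 0.13, so 86153.8 mm.
Scan time per layer = 86153.8 / 6670 = 12.9166 s.
Time per layer = 12.9166 + 7.81, so 20.7266 s.
1234 layers × 20.7266 s/layer = 25576.6244 s, i.e. 7.10 hours.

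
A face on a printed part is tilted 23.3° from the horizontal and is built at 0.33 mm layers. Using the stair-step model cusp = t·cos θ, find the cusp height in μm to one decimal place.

303.1 μm

Cusp = layer height × cos(23.3°) = 0.33 × 0.9184 = 0.303072 mm = 303.1 μm.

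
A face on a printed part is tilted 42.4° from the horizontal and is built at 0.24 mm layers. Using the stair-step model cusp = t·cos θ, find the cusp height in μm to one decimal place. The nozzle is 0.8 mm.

Cusp = layer height × cos(42.4°) = 0.24 × 0.7385 = 0.17724 mm = 177.2 μm.

177.2 μm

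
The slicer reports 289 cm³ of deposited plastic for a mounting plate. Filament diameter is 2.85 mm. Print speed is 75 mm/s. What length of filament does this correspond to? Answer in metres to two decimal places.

45.30 m

A = π r² = π × 1.425² = 6.3794 mm².
Length = 289 cm³ / 6.3794 mm² = 289000 / 6.3794 = 45302.07 mm = 45.30 m.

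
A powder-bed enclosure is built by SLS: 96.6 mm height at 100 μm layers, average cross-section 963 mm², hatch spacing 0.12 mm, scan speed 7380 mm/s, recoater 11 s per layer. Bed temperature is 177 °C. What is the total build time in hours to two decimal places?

3.24 hours

Layer count = ceil(96.6 / 0.1) = 966.
Per-layer scan distance = 963 / 0.12, so 8025 mm.
Per-layer scan time = 8025 / 7380 = 1.0874 s.
Time per layer = 1.0874 + 11 = 12.0874 s.
966 layers × 12.0874 s/layer = 11676.4284 s, i.e. 3.24 hours.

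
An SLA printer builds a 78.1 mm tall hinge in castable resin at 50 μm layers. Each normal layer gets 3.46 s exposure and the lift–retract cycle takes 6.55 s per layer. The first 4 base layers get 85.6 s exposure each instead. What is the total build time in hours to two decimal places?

4.43 hours

Number of layers: 78.1 / 0.05 → 1562 (rounded up).
Bottom layers = 4 × (85.6 + 6.55) = 368.6 s.
Remaining layers = 1558 × (3.46 + 6.55), so 15595.58 s.
Total = 368.6 + 15595.58 = 15964.18 s = 4.43 hours.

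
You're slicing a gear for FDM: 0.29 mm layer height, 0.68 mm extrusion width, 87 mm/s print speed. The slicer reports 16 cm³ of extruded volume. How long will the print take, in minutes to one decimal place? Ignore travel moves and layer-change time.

15.5 minutes

Bead cross-section = 0.29 × 0.68 = 0.1972 mm².
Total extruded path = 16000/0.1972 = 81135.9 mm.
Time extruding = 81135.9 / 87, so 932.6 s.
932.6 s = 15.5 minutes.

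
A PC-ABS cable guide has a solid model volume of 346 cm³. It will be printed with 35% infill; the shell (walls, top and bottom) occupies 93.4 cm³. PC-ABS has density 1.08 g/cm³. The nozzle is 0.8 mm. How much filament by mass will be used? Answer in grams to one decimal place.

Volume inside the shell = 346 − 93.4 = 252.6 cm³.
Infill volume = 0.35 × 252.6 = 88.41 cm³.
Deposited volume: 93.4 + 88.41 → 181.81 cm³.
Mass = 181.81 × 1.08, so 196.3548 g.

196.4 g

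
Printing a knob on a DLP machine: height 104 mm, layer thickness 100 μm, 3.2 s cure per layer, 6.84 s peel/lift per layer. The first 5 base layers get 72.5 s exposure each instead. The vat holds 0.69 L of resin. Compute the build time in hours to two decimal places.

3.00 hours

Number of layers: 104 / 0.1 → 1040 (rounded up).
Bottom layers = 5 × (72.5 + 6.84) = 396.7 s.
Normal layers: 1035 × (3.2 + 6.84) → 10391.4 s.
Total = 396.7 + 10391.4 = 10788.1 s = 3.00 hours.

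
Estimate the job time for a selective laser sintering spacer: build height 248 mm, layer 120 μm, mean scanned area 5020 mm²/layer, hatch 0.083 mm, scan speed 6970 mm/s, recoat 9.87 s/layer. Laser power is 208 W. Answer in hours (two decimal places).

Layer count = ceil(248 / 0.12) = 2067.
Hatch length per layer = 5020 / 0.083, so 60481.9 mm.
Scan time per layer: 60481.9 / 6970 → 8.6775 s.
Time per layer = 8.6775 + 9.87, so 18.5475 s.
Build time = 2067 × 18.5475 = 38337.6825 s = 10.65 hours.

10.65 hours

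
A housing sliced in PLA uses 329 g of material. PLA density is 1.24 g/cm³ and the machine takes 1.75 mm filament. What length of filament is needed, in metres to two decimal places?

110.31 m

Extruded volume: 329/1.24 = 265.3226 cm³ (265322.6 mm³).
Cross-section of 1.75 mm filament: π·(1.75/2)² = 2.4053 mm².
L = V/A = 265322.6/2.4053 = 110307.49 mm → 110.31 m.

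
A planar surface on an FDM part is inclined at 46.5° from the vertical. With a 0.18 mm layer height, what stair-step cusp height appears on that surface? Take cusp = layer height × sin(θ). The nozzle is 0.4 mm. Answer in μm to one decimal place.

130.6 μm

h_c = t·sin θ = 0.18 × 0.7254 = 0.130572 mm (130.6 μm).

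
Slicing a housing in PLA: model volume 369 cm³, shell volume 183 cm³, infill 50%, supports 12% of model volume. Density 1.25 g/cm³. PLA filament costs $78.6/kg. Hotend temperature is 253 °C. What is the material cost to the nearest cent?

Volume inside the shell: 369 − 183 → 186 cm³.
Deposited infill = 0.50 × 186 = 93 cm³.
Support = 0.12 × 369 = 44.28 cm³.
Total extruded: 183 + 93 + 44.28 → 320.28 cm³.
Mass = 320.28 × 1.25 = 400.35 g.
Cost = 400.35 g / 1000 × $78.6/kg = $31.47.

$31.47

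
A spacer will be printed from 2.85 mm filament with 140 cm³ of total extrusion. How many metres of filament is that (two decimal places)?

A = π r² = π × 1.425² = 6.3794 mm².
Length = 140 cm³ / 6.3794 mm² = 140000 / 6.3794 = 21945.64 mm = 21.95 m.

21.95 m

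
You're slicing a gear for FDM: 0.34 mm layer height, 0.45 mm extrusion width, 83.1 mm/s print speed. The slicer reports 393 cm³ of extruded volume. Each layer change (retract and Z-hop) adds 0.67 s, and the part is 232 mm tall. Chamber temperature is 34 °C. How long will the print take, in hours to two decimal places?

Bead cross-section = 0.34 × 0.45, so 0.153 mm².
Path length: 393000 mm³ / 0.153 mm² → 2568627.5 mm.
Extrusion time: 2568627.5 / 83.1 → 30910.1 s.
Number of layers: 232 / 0.34 → 683 (rounded up).
Layer-change overhead: 683 × 0.67 → 457.61 s.
Altogether 30910.1 + 457.61 = 31367.71 s, i.e. 8.71 hours.

8.71 hours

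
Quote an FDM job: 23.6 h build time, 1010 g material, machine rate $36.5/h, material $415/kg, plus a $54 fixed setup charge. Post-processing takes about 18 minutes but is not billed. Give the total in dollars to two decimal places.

Machine-time cost: 36.5 × 23.6 → $861.40.
Feedstock cost: 415 × 1010/1000 → $419.15.
Adding setup: 861.40 + 419.15 + 54 → $1334.55.

$1334.55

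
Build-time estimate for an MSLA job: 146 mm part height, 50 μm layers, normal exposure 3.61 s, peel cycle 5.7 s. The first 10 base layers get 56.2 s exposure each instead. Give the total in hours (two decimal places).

Layers = ⌈146/0.05⌉ = 2920.
Base layers = 10 × (56.2 + 5.7), so 619 s.
Regular layers = 2910 × (3.61 + 5.7) = 27092.1 s.
Total = 619 + 27092.1 = 27711.1 s = 7.70 hours.

7.70 hours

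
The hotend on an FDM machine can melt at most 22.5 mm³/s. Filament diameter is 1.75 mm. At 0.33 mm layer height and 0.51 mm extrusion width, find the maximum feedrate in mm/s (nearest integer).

134 mm/s

A = 0.33 × 0.51, so 0.1683 mm².
v_max = Q/A = 22.5/0.1683 = 133.69 mm/s → 134 mm/s.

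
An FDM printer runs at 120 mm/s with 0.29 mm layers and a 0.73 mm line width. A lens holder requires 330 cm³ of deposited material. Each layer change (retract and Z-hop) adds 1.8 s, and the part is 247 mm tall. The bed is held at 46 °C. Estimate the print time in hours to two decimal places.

Extrusion cross-section: 0.29 × 0.73 → 0.2117 mm².
Total extruded path = 330000/0.2117 = 1558809.6 mm.
Time extruding = 1558809.6 / 120 = 12990.1 s.
Number of layers: 247 / 0.29 → 852 (rounded up).
Z-hop total = 852 × 1.8, so 1533.6 s.
Altogether 12990.1 + 1533.6 = 14523.7 s, i.e. 4.03 hours.

4.03 hours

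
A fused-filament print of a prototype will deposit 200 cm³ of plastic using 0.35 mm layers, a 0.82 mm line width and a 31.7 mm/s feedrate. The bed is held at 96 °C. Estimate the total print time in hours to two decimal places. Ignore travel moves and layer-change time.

6.11 hours

Bead cross-section: 0.35 × 0.82 → 0.287 mm².
Toolpath length = 200 cm³ / 0.287 mm² = 200000 / 0.287 = 696864.1 mm.
Time extruding: 696864.1 / 31.7 → 21983.1 s.
21983.1 s = 6.11 hours.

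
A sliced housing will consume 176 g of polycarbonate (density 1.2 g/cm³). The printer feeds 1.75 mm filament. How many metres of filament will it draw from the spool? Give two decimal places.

60.98 m

Extruded volume: 176/1.2 = 146.6667 cm³ (146666.7 mm³).
A = π r² = π × 0.875² = 2.4053 mm².
Length = 146666.7 / 2.4053 = 60976.47 mm = 60.98 m.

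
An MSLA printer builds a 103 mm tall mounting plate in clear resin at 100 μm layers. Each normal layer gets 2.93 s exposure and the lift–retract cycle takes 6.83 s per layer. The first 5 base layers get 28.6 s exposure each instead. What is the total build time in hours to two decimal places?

Layers = ⌈103/0.1⌉ = 1030.
Bottom layers = 5 × (28.6 + 6.83), so 177.15 s.
Remaining layers = 1025 × (2.93 + 6.83) = 10004 s.
Total = 177.15 + 10004 = 10181.15 s = 2.83 hours.

2.83 hours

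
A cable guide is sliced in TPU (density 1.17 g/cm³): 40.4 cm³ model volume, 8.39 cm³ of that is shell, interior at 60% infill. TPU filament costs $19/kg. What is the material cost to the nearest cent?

$0.61

Interior volume: 40.4 − 8.39 → 32.01 cm³.
Infill deposited: 0.60 × 32.01 → 19.206 cm³.
Total printed volume = 8.39 + 19.206 = 27.596 cm³.
Mass = 27.596 × 1.17 = 32.28732 g.
Cost = 32.28732 g / 1000 × $19/kg = $0.61.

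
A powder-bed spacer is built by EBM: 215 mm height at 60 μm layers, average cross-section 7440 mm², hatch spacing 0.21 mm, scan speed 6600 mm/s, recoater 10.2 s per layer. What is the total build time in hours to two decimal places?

15.50 hours

Number of layers: 215 / 0.06 → 3584 (rounded up).
Hatch length per layer: 7440 / 0.21 → 35428.6 mm.
Scan time per layer: 35428.6 / 6600 → 5.368 s.
Per-layer time: 5.368 + 10.2 → 15.568 s.
3584 layers × 15.568 s/layer = 55795.712 s, i.e. 15.50 hours.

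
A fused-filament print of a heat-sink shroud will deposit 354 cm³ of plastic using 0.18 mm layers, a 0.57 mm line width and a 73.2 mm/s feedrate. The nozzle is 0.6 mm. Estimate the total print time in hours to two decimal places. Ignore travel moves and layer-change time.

Line area = 0.18 × 0.57, so 0.1026 mm².
Toolpath length = 354 cm³ / 0.1026 mm² = 354000 / 0.1026 = 3450292.4 mm.
Time extruding: 3450292.4 / 73.2 → 47135.1 s.
Converting: 47135.1 s = 13.09 hours.

13.09 hours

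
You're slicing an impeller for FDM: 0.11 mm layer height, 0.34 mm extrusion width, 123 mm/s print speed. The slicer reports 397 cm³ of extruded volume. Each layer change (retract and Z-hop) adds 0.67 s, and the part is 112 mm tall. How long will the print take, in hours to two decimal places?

24.16 hours

Extrusion cross-section = 0.11 × 0.34, so 0.0374 mm².
Path length: 397000 mm³ / 0.0374 mm² → 10614973.3 mm.
Time extruding: 10614973.3 / 123 → 86300.6 s.
Number of layers: 112 / 0.11 → 1019 (rounded up).
Z-hop total = 1019 × 0.67 = 682.73 s.
Altogether 86300.6 + 682.73 = 86983.33 s, i.e. 24.16 hours.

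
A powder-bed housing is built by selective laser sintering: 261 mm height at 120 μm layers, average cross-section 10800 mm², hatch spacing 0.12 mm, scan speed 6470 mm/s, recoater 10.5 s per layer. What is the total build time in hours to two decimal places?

Layers = ⌈261/0.12⌉ = 2175.
Hatch length per layer = 10800 / 0.12 = 90000 mm.
Scan time per layer = 90000 / 6470, so 13.9104 s.
Layer cycle = 13.9104 + 10.5, so 24.4104 s.
Build time = 2175 × 24.4104 = 53092.62 s = 14.75 hours.

14.75 hours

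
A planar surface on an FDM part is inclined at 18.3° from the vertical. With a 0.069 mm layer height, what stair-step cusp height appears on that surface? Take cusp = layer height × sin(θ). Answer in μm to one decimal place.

sin(18.3°) = 0.3140, so cusp = 0.069 × 0.3140 = 0.021666 mm → 21.7 μm.

21.7 μm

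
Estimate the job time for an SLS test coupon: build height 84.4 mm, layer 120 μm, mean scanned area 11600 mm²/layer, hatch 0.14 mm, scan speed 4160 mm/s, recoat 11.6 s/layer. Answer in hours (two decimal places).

Layers = ⌈84.4/0.12⌉ = 704.
Scan path per layer: 11600 / 0.14 → 82857.1 mm.
Laser time per layer = 82857.1 / 4160 = 19.9176 s.
Per-layer time = 19.9176 + 11.6, so 31.5176 s.
704 layers × 31.5176 s/layer = 22188.3904 s, i.e. 6.16 hours.

6.16 hours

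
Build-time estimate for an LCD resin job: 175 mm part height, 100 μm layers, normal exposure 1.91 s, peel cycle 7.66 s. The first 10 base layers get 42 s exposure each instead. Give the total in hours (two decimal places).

4.76 hours

Layer count = ceil(175 / 0.1) = 1750.
Burn-in layers: 10 × (42 + 7.66) → 496.6 s.
Remaining layers = 1740 × (1.91 + 7.66) = 16651.8 s.
Sum: 496.6 + 16651.8 = 17148.4 s → 4.76 hours.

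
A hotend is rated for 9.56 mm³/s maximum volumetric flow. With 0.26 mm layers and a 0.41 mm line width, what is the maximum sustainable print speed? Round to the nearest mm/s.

90 mm/s

Bead cross-section = 0.26 × 0.41, so 0.1066 mm².
v_max = Q/A = 9.56/0.1066 = 89.68 mm/s → 90 mm/s.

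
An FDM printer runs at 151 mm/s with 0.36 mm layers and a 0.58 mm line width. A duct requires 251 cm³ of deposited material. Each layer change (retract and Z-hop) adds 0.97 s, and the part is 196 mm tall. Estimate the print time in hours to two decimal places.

2.36 hours

Line area = 0.36 × 0.58, so 0.2088 mm².
Total extruded path = 251000/0.2088 = 1202107.3 mm.
Time extruding = 1202107.3 / 151, so 7961 s.
Layer count = ceil(196 / 0.36) = 545.
Non-print overhead: 545 × 0.97 → 528.65 s.
Total = 7961 + 528.65 = 8489.65 s = 2.36 hours.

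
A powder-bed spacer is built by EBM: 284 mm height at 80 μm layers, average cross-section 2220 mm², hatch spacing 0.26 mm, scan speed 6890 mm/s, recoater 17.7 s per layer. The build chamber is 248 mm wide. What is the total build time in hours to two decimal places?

Layers = ⌈284/0.08⌉ = 3550.
Scan path per layer = 2220 / 0.26, so 8538.5 mm.
Scan time per layer: 8538.5 / 6890 → 1.2393 s.
Time per layer = 1.2393 + 17.7, so 18.9393 s.
3550 layers × 18.9393 s/layer = 67234.515 s, i.e. 18.68 hours.

18.68 hours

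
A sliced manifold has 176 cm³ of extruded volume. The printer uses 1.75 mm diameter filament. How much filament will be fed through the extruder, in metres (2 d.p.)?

73.17 m

A = π r² = π × 0.875² = 2.4053 mm².
L = 176000 mm³ / 2.4053 mm² = 73171.75 mm, i.e. 73.17 m.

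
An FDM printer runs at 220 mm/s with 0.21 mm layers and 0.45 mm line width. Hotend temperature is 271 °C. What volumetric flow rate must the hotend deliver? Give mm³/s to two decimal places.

Bead cross-section: 0.21 × 0.45 → 0.0945 mm².
Volumetric flow = 220 × 0.0945 = 20.79 mm³/s.

20.79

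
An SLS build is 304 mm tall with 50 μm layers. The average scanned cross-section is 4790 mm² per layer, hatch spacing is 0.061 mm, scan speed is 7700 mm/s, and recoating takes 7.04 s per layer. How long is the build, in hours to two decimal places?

29.11 hours

Layer count = ceil(304 / 0.05) = 6080.
Scan path per layer = 4790 / 0.061 = 78524.6 mm.
Per-layer scan time: 78524.6 / 7700 → 10.198 s.
Time per layer: 10.198 + 7.04 → 17.238 s.
6080 layers × 17.238 s/layer = 104807.04 s, i.e. 29.11 hours.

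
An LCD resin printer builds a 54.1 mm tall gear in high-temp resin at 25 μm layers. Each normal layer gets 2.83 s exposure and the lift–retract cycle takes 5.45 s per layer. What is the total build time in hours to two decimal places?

4.98 hours

Layers = ⌈54.1/0.025⌉ = 2164.
Per-layer time = 2.83 + 5.45 = 8.28 s.
Build time: 2164 × 8.28 s = 17917.92 s, i.e. 4.98 hours.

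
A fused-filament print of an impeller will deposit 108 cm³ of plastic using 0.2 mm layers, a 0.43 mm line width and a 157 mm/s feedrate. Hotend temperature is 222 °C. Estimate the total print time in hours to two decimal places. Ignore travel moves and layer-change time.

2.22 hours

Line area: 0.2 × 0.43 → 0.086 mm².
Path length: 108000 mm³ / 0.086 mm² → 1255814 mm.
Print-move time: 1255814 / 157 → 7998.8 s.
That's 7998.8 s → 2.22 hours.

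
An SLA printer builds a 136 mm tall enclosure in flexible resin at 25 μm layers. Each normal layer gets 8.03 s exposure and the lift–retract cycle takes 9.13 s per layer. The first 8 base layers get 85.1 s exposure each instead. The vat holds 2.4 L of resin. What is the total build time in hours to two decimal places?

26.10 hours

Layers = ⌈136/0.025⌉ = 5440.
Base layers: 8 × (85.1 + 9.13) → 753.84 s.
Normal layers = 5432 × (8.03 + 9.13) = 93213.12 s.
Sum: 753.84 + 93213.12 = 93966.96 s → 26.10 hours.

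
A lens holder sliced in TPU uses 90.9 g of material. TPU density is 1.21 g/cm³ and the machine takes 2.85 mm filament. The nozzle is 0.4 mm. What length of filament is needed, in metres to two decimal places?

11.78 m

Volume = 90.9 g / 1.21 g·cm⁻³ = 75.124 cm³ = 75124 mm³.
Cross-section of 2.85 mm filament: π·(2.85/2)² = 6.3794 mm².
L = V/A = 75124/6.3794 = 11776.03 mm → 11.78 m.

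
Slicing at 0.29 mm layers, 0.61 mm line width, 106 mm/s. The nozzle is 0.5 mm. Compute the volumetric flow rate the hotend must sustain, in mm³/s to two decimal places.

18.75

A: 0.29 × 0.61 → 0.1769 mm².
Q = v·A = 106 × 0.1769 = 18.75 mm³/s.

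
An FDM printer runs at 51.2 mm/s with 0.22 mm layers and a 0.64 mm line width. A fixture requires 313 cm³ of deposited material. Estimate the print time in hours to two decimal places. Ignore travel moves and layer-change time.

Bead cross-section = 0.22 × 0.64, so 0.1408 mm².
Total extruded path = 313000/0.1408 = 2223011.4 mm.
Print-move time = 2223011.4 / 51.2 = 43418.2 s.
43418.2 s = 12.06 hours.

12.06 hours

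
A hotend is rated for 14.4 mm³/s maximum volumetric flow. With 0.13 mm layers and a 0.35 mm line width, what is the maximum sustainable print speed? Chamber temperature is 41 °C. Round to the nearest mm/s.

A: 0.13 × 0.35 → 0.0455 mm².
v_max = Q/A = 14.4/0.0455 = 316.48 mm/s → 316 mm/s.

316 mm/s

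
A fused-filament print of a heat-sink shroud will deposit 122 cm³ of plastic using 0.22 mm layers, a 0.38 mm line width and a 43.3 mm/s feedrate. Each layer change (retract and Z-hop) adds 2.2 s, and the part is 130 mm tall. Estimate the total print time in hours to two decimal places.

9.72 hours

Extrusion cross-section = 0.22 × 0.38 = 0.0836 mm².
Path length: 122000 mm³ / 0.0836 mm² → 1459330.1 mm.
Print-move time: 1459330.1 / 43.3 → 33702.8 s.
Number of layers: 130 / 0.22 → 591 (rounded up).
Non-print overhead = 591 × 2.2, so 1300.2 s.
Total = 33702.8 + 1300.2 = 35003 s = 9.72 hours.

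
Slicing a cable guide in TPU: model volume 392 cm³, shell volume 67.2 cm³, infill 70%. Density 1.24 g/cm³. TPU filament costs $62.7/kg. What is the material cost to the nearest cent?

Volume inside the shell = 392 − 67.2 = 324.8 cm³.
Infill volume = 0.70 × 324.8 = 227.36 cm³.
Total printed volume: 67.2 + 227.36 → 294.56 cm³.
Mass: 294.56 × 1.24 → 365.2544 g.
Cost = 365.2544 g / 1000 × $62.7/kg = $22.90.

$22.90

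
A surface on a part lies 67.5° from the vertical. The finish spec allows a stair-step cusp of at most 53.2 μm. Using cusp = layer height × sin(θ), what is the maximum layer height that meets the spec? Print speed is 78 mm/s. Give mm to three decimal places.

0.058 mm

Layer height = cusp / sin(67.5°) = 0.0532 / 0.9239 = 0.058 mm.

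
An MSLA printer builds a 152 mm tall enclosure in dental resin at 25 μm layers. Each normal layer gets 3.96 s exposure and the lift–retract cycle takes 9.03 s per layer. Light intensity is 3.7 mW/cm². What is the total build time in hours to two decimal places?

21.94 hours

Layers = ⌈152/0.025⌉ = 6080.
Each layer takes = 3.96 + 9.03, so 12.99 s.
Total = 6080 × 12.99 = 78979.2 s = 21.94 hours.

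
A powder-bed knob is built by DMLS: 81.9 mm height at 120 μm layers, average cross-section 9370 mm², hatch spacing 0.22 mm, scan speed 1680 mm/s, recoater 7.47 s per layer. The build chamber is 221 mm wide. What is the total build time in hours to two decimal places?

6.23 hours

Layers = ⌈81.9/0.12⌉ = 683.
Hatch length per layer = 9370 / 0.22, so 42590.9 mm.
Scan time per layer: 42590.9 / 1680 → 25.3517 s.
Layer cycle: 25.3517 + 7.47 → 32.8217 s.
683 layers × 32.8217 s/layer = 22417.2211 s, i.e. 6.23 hours.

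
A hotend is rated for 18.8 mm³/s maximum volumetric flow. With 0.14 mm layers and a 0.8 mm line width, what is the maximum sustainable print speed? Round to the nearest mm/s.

Extrusion cross-section: 0.14 × 0.8 → 0.112 mm².
Max speed = 18.8 / 0.112 = 167.86 ≈ 168 mm/s.

168 mm/s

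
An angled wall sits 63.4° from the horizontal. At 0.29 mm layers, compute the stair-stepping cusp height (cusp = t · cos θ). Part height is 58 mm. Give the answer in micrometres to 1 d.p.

h_c = t·cos θ = 0.29 × 0.4478 = 0.129862 mm (129.9 μm).

129.9 μm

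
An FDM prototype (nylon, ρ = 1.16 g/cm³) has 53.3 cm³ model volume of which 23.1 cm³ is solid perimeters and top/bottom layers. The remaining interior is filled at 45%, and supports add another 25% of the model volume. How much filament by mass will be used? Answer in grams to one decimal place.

Interior volume: 53.3 − 23.1 → 30.2 cm³.
Deposited infill = 0.45 × 30.2, so 13.59 cm³.
Support = 0.25 × 53.3 = 13.325 cm³.
Deposited volume = 23.1 + 13.59 + 13.325, so 50.015 cm³.
Mass = 50.015 × 1.16, so 58.0174 g.

58.0 g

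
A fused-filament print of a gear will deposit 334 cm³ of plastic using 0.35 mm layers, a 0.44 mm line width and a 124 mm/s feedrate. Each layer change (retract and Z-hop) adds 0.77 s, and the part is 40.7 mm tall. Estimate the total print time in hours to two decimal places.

4.88 hours

Line area = 0.35 × 0.44, so 0.154 mm².
Total extruded path = 334000/0.154 = 2168831.2 mm.
Print-move time = 2168831.2 / 124, so 17490.6 s.
Number of layers: 40.7 / 0.35 → 117 (rounded up).
Layer-change overhead = 117 × 0.77 = 90.09 s.
Altogether 17490.6 + 90.09 = 17580.69 s, i.e. 4.88 hours.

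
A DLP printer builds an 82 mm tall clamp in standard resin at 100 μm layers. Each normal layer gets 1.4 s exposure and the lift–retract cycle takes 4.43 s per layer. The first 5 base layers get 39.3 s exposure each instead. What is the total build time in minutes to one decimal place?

82.8 minutes

Layers = ⌈82/0.1⌉ = 820.
Bottom layers = 5 × (39.3 + 4.43), so 218.65 s.
Remaining layers: 815 × (1.4 + 4.43) → 4751.45 s.
Total = 218.65 + 4751.45 = 4970.1 s = 82.8 minutes.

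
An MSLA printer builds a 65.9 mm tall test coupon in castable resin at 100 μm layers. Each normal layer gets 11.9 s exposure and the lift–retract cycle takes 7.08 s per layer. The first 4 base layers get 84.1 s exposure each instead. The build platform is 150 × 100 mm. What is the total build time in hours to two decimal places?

Number of layers: 65.9 / 0.1 → 659 (rounded up).
Base layers: 4 × (84.1 + 7.08) → 364.72 s.
Remaining layers: 655 × (11.9 + 7.08) → 12431.9 s.
Total = 364.72 + 12431.9 = 12796.62 s = 3.55 hours.

3.55 hours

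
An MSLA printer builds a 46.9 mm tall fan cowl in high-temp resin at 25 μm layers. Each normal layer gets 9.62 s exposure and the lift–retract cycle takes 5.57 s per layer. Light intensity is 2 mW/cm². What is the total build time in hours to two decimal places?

7.92 hours

Layer count = ceil(46.9 / 0.025) = 1876.
Per-layer time = 9.62 + 5.57, so 15.19 s.
Build time: 1876 × 15.19 s = 28496.44 s, i.e. 7.92 hours.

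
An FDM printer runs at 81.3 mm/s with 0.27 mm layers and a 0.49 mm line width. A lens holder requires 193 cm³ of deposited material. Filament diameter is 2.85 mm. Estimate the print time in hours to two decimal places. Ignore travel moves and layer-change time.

Extrusion cross-section = 0.27 × 0.49, so 0.1323 mm².
Toolpath length = 193 cm³ / 0.1323 mm² = 193000 / 0.1323 = 1458805.7 mm.
Extrusion time: 1458805.7 / 81.3 → 17943.5 s.
In the requested units: 17943.5 s = 4.98 hours.

4.98 hours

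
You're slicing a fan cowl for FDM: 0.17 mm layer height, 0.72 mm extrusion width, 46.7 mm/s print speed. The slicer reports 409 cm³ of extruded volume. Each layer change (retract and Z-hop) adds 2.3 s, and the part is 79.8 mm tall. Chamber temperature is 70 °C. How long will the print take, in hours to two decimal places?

20.18 hours

Line area = 0.17 × 0.72 = 0.1224 mm².
Path length: 409000 mm³ / 0.1224 mm² → 3341503.3 mm.
Print-move time = 3341503.3 / 46.7 = 71552.5 s.
Layer count = ceil(79.8 / 0.17) = 470.
Non-print overhead = 470 × 2.3 = 1081 s.
Total = 71552.5 + 1081 = 72633.5 s = 20.18 hours.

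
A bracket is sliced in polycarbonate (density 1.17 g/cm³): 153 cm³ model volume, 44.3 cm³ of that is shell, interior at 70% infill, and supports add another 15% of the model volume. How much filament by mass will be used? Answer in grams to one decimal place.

167.7 g

Infill region = 153 − 44.3 = 108.7 cm³.
Infill volume: 0.70 × 108.7 → 76.09 cm³.
Support = 0.15 × 153, so 22.95 cm³.
Deposited volume: 44.3 + 76.09 + 22.95 → 143.34 cm³.
Mass = 143.34 × 1.17 = 167.7078 g.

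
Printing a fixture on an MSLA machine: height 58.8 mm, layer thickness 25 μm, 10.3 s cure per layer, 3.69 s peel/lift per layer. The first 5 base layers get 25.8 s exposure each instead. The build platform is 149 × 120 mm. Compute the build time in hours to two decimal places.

Layer count = ceil(58.8 / 0.025) = 2352.
Bottom layers = 5 × (25.8 + 3.69), so 147.45 s.
Remaining layers = 2347 × (10.3 + 3.69), so 32834.53 s.
Total = 147.45 + 32834.53 = 32981.98 s = 9.16 hours.

9.16 hours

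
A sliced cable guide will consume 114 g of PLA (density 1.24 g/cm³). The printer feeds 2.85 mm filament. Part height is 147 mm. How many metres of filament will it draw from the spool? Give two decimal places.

14.41 m

Extruded volume: 114/1.24 = 91.9355 cm³ (91935.5 mm³).
Filament cross-section = π × (2.85/2)² = 6.3794 mm².
Length = 91935.5 / 6.3794 = 14411.31 mm = 14.41 m.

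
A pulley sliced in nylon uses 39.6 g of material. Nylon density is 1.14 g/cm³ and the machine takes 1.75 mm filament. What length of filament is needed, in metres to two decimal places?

14.44 m

Volume = 39.6 g / 1.14 g·cm⁻³ = 34.7368 cm³ = 34736.8 mm³.
Cross-section of 1.75 mm filament: π·(1.75/2)² = 2.4053 mm².
L = V/A = 34736.8/2.4053 = 14441.77 mm → 14.44 m.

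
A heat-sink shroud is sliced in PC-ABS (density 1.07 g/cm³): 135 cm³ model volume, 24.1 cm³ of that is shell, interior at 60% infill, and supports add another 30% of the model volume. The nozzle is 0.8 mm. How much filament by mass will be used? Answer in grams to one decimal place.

Infill region: 135 − 24.1 → 110.9 cm³.
Infill volume = 0.60 × 110.9, so 66.54 cm³.
Support: 0.30 × 135 → 40.5 cm³.
Deposited volume: 24.1 + 66.54 + 40.5 → 131.14 cm³.
Mass = 131.14 × 1.07, so 140.3198 g.

140.3 g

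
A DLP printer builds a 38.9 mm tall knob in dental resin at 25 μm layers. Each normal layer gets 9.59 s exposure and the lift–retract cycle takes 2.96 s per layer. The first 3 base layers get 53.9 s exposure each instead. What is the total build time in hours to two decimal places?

Layers = ⌈38.9/0.025⌉ = 1556.
Burn-in layers = 3 × (53.9 + 2.96), so 170.58 s.
Remaining layers = 1553 × (9.59 + 2.96) = 19490.15 s.
Total = 170.58 + 19490.15 = 19660.73 s = 5.46 hours.

5.46 hours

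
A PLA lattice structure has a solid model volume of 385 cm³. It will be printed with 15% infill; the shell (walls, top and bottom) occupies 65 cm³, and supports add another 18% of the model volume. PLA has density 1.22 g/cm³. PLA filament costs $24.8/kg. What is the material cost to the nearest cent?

$5.52

Interior volume: 385 − 65 → 320 cm³.
Infill deposited = 0.15 × 320 = 48 cm³.
Support = 0.18 × 385, so 69.3 cm³.
Total extruded = 65 + 48 + 69.3 = 182.3 cm³.
Mass = 182.3 × 1.22, so 222.406 g.
Cost = 222.406 g / 1000 × $24.8/kg = $5.52.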